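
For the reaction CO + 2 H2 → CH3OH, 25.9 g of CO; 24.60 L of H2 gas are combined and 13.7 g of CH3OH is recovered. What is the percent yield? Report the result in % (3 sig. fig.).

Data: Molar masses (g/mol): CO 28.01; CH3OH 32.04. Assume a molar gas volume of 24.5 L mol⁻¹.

85.2 %

n(CO) = 25.90 / 28.01 = 0.9247 mol
n(H2) = 24.60 / 24.5 = 1.004 mol
n/ν for CO = 0.9247/1 = 0.9247
n/ν for H2 = 1.004/2 = 0.5020
Smallest n/ν is H2 → limiting reagent.
theoretical n(CH3OH) = (1/2) × 1.004 = 0.5020 mol → 16.08 g
% yield = 13.7 / 16.08 × 100 = 85.20 %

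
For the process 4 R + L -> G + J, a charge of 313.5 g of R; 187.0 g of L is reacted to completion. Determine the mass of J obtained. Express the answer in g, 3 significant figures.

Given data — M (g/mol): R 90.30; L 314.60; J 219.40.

130 g

n(R) = 313.5 / 90.30 = 3.472 mol
n(L) = 187.0 / 314.60 = 0.5944 mol
n/ν for R = 3.472/4 = 0.8680
n/ν for L = 0.5944/1 = 0.5944
Smallest n/ν is L → limiting reagent.
n(J) = (1/1) × 0.5944 = 0.5944 mol
mass = 0.5944 × 219.40 = 130.4 g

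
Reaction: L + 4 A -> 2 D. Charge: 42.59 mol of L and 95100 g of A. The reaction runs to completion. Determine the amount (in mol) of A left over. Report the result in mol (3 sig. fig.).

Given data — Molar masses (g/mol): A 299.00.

n(L) = 42.59 mol
n(A) = 95100 / 299.00 = 318.1 mol
n/ν for L = 42.59/1 = 42.59
n/ν for A = 318.1/4 = 79.53
Smallest n/ν is L → limiting reagent.
A consumed = (4/1) × 42.59 = 170.4 mol
A remaining = 318.1 − 170.4 = 147.7 mol

148 mol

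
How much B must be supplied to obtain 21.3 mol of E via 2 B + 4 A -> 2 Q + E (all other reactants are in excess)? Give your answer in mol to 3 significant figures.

42.6 mol

n(E) = 21.30 mol
n(B) = (2/1) × 21.30 = 42.60 mol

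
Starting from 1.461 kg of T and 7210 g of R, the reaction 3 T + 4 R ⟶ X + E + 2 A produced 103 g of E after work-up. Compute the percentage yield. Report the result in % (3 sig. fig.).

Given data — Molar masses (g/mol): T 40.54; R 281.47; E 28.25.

n(T) = 1.461×1000 / 40.54 = 36.04 mol
n(R) = 7210 / 281.47 = 25.62 mol
n/ν for T = 36.04/3 = 12.01
n/ν for R = 25.62/4 = 6.405
Smallest n/ν is R → limiting reagent.
theoretical n(E) = (1/4) × 25.62 = 6.405 mol → 180.9 g
% yield = 103 / 180.9 × 100 = 56.94 %

56.9 %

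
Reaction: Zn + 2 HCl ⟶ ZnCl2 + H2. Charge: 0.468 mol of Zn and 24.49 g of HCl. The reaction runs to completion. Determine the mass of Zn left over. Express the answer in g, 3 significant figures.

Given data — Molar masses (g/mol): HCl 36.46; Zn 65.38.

n(Zn) = 0.4680 mol
n(HCl) = 24.49 / 36.46 = 0.6717 mol
n/ν for Zn = 0.4680/1 = 0.4680
n/ν for HCl = 0.6717/2 = 0.3359
Smallest n/ν is HCl → limiting reagent.
Zn consumed = (1/2) × 0.6717 = 0.3359 mol
Zn remaining = 0.4680 − 0.3359 = 0.1321 mol
mass = 0.1321 × 65.38 = 8.637 g

8.64 g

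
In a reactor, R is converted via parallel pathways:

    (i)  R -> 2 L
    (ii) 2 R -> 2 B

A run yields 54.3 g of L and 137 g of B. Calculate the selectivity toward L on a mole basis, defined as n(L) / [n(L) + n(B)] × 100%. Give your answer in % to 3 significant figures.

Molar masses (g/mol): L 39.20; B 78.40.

n(L) = 54.3 / 39.20 = 1.385 mol
n(B) = 137 / 78.40 = 1.747 mol
selectivity = 1.385/(1.385+1.747) × 100 = 44.22 %

44.2 %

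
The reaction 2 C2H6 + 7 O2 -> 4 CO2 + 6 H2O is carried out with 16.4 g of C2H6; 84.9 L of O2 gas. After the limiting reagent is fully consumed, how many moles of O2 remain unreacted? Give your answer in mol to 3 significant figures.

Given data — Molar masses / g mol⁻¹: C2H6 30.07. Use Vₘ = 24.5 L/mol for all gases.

1.56 mol

n(C2H6) = 16.40 / 30.07 = 0.5454 mol
n(O2) = 84.90 / 24.5 = 3.465 mol
n/ν for C2H6 = 0.5454/2 = 0.2727
n/ν for O2 = 3.465/7 = 0.4950
Smallest n/ν is C2H6 → limiting reagent.
O2 consumed = (7/2) × 0.5454 = 1.909 mol
O2 remaining = 3.465 − 1.909 = 1.556 mol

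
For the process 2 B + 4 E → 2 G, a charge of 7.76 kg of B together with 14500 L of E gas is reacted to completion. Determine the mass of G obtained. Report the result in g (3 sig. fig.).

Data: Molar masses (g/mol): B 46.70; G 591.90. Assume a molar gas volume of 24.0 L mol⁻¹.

n(B) = 7.760×1000 / 46.70 = 166.2 mol
n(E) = 14500 / 24.0 = 604.2 mol
n/ν for B = 166.2/2 = 83.10
n/ν for E = 604.2/4 = 151.1
Smallest n/ν is B → limiting reagent.
n(G) = (2/2) × 166.2 = 166.2 mol
mass = 166.2 × 591.90 = 98370 g

98400 g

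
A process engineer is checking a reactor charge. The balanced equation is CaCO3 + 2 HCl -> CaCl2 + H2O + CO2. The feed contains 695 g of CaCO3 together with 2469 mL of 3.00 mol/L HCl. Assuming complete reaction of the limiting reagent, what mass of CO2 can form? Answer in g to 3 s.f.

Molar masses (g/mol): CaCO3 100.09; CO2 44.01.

163 g

n(CaCO3) = 695.0 / 100.09 = 6.944 mol
n(HCl) = 3.00 × 2469/1000 = 7.407 mol
n/ν for CaCO3 = 6.944/1 = 6.944
n/ν for HCl = 7.407/2 = 3.704
Smallest n/ν is HCl → limiting reagent.
n(CO2) = (1/2) × 7.407 = 3.704 mol
mass = 3.704 × 44.01 = 163.0 g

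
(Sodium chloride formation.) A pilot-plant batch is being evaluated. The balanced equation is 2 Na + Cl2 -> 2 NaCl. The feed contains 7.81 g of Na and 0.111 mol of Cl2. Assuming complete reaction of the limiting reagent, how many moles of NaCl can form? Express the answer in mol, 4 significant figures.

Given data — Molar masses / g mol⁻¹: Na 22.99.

0.2220 mol

n(Na) = 7.810 / 22.99 = 0.3397 mol
n(Cl2) = 0.1110 mol
n/ν for Na = 0.3397/2 = 0.1699
n/ν for Cl2 = 0.1110/1 = 0.1110
Smallest n/ν is Cl2 → limiting reagent.
n(NaCl) = (2/1) × 0.1110 = 0.2220 mol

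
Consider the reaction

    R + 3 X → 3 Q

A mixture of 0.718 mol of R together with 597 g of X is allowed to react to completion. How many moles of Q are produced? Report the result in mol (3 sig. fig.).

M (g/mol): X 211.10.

2.15 mol

n(R) = 0.7180 mol
n(X) = 597.0 / 211.10 = 2.828 mol
n/ν for R = 0.7180/1 = 0.7180
n/ν for X = 2.828/3 = 0.9427
Smallest n/ν is R → limiting reagent.
n(Q) = (3/1) × 0.7180 = 2.154 mol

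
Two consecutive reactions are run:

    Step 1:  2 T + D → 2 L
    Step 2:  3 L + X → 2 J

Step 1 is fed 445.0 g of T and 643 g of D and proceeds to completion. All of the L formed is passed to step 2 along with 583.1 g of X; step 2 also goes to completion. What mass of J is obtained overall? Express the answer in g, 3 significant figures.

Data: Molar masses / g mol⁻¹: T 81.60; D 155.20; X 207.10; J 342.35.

1240 g

Step 1:
n(T) = 445.0 / 81.60 = 5.453 mol
n(D) = 643.0 / 155.20 = 4.143 mol
n/ν for T = 5.453/2 = 2.727
n/ν for D = 4.143/1 = 4.143
Smallest n/ν is T → limiting reagent.
n(L) produced = (2/2) × 5.453 = 5.453 mol
Step 2:
n(L) available = 5.453 mol
n(X) = 583.1 / 207.10 = 2.816 mol
n/ν for L = 5.453/3 = 1.818
n/ν for X = 2.816/1 = 2.816
Smallest n/ν is L → limiting reagent.
n(J) = (2/3) × 5.453 = 3.635 mol
mass = 3.635 × 342.35 = 1244 g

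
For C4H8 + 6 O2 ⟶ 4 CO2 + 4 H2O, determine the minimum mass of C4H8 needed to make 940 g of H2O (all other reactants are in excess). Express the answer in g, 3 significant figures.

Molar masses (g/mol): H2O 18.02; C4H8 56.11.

n(H2O) = 940 / 18.02 = 52.16 mol
n(C4H8) = (1/4) × 52.16 = 13.04 mol
mass = 13.04 × 56.11 = 731.7 g

732 g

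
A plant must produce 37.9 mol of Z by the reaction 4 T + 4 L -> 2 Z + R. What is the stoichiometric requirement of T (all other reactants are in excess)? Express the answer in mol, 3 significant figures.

n(Z) = 37.90 mol
n(T) = (4/2) × 37.90 = 75.80 mol

75.8 mol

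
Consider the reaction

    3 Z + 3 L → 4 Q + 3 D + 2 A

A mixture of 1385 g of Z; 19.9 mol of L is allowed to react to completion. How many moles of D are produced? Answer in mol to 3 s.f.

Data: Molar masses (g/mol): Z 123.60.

n(Z) = 1385 / 123.60 = 11.21 mol
n(L) = 19.90 mol
n/ν → Z: 3.737, L: 6.633; Z is limiting.
n(D) = (3/3) × 11.21 = 11.21 mol

11.2 mol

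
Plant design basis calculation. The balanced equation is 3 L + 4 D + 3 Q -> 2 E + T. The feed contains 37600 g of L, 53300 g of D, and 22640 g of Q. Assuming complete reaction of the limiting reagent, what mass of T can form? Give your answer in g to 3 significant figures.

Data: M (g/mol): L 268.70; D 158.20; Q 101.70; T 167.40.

7810 g

n(L) = 37600 / 268.70 = 139.9 mol
n(D) = 53300 / 158.20 = 336.9 mol
n(Q) = 22640 / 101.70 = 222.6 mol
n/ν for L = 139.9/3 = 46.63
n/ν for D = 336.9/4 = 84.23
n/ν for Q = 222.6/3 = 74.20
Smallest n/ν is L → limiting reagent.
n(T) = (1/3) × 139.9 = 46.63 mol
mass = 46.63 × 167.40 = 7806 g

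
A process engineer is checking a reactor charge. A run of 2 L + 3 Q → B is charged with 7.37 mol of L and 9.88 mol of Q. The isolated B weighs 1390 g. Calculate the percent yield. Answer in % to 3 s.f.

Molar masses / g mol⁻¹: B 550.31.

n(L) = 7.370 mol
n(Q) = 9.880 mol
n/ν for L = 7.370/2 = 3.685
n/ν for Q = 9.880/3 = 3.293
Smallest n/ν is Q → limiting reagent.
theoretical n(B) = (1/3) × 9.880 = 3.293 mol → 1812 g
% yield = 1390 / 1812 × 100 = 76.71 %

76.7 %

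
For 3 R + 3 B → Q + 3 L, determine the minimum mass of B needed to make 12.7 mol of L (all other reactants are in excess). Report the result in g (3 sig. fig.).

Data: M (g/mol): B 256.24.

n(L) = 12.70 mol
n(B) = (3/3) × 12.70 = 12.70 mol
mass = 12.70 × 256.24 = 3254 g

3250 g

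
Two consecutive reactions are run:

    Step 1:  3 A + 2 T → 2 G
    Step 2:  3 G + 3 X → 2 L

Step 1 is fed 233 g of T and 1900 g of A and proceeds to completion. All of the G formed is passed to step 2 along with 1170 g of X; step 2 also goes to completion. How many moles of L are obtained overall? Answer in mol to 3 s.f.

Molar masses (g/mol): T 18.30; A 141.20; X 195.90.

3.98 mol

Step 1:
n(T) = 233.0 / 18.30 = 12.73 mol
n(A) = 1900 / 141.20 = 13.46 mol
n/ν for T = 12.73/2 = 6.365
n/ν for A = 13.46/3 = 4.487
Smallest n/ν is A → limiting reagent.
n(G) produced = (2/3) × 13.46 = 8.973 mol
Step 2:
n(G) available = 8.973 mol
n(X) = 1170 / 195.90 = 5.972 mol
n/ν for G = 8.973/3 = 2.991
n/ν for X = 5.972/3 = 1.991
Smallest n/ν is X → limiting reagent.
n(L) = (2/3) × 5.972 = 3.981 mol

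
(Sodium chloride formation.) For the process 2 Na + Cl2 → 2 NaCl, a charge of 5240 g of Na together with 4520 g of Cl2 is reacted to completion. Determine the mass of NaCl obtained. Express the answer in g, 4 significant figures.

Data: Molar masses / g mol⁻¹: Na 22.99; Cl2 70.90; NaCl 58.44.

7451 g

n(Na) = 5240 / 22.99 = 227.9 mol
n(Cl2) = 4520 / 70.90 = 63.75 mol
n/ν → Na: 114.0, Cl2: 63.75; Cl2 is limiting.
n(NaCl) = (2/1) × 63.75 = 127.5 mol
mass = 127.5 × 58.44 = 7451 g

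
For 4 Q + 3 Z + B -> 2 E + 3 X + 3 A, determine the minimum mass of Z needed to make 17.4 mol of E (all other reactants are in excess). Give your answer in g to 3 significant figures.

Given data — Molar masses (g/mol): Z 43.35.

n(E) = 17.40 mol
n(Z) = (3/2) × 17.40 = 26.10 mol
mass = 26.10 × 43.35 = 1131 g

1130 g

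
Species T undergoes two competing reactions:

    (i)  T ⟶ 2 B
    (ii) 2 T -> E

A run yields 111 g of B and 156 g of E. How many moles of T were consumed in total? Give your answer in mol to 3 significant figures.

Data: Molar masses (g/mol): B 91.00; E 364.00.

n(B) = 111 / 91.00 = 1.220 mol
n(E) = 156 / 364.00 = 0.4286 mol
n(T) via (i) = (1/2)×1.220 = 0.6100 mol
n(T) via (ii) = (2/1)×0.4286 = 0.8572 mol
total n(T) = 0.6100 + 0.8572 = 1.467 mol

1.47 mol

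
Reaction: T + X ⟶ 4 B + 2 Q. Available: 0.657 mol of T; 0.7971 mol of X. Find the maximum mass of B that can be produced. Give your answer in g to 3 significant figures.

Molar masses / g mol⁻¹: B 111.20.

292 g

n(T) = 0.6570 mol
n(X) = 0.7971 mol
n/ν for T = 0.6570/1 = 0.6570
n/ν for X = 0.7971/1 = 0.7971
Smallest n/ν is T → limiting reagent.
n(B) = (4/1) × 0.6570 = 2.628 mol
mass = 2.628 × 111.20 = 292.2 g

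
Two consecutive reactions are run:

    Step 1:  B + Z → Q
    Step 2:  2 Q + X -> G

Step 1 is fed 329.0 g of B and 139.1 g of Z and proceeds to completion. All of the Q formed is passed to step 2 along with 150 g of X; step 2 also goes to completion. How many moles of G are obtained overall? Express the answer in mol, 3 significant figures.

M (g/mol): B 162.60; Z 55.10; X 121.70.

1.01 mol

Step 1:
n(B) = 329.0 / 162.60 = 2.023 mol
n(Z) = 139.1 / 55.10 = 2.525 mol
n/ν for B = 2.023/1 = 2.023
n/ν for Z = 2.525/1 = 2.525
Smallest n/ν is B → limiting reagent.
n(Q) produced = (1/1) × 2.023 = 2.023 mol
Step 2:
n(Q) available = 2.023 mol
n(X) = 150.0 / 121.70 = 1.233 mol
n/ν for Q = 2.023/2 = 1.012
n/ν for X = 1.233/1 = 1.233
Smallest n/ν is Q → limiting reagent.
n(G) = (1/2) × 2.023 = 1.012 mol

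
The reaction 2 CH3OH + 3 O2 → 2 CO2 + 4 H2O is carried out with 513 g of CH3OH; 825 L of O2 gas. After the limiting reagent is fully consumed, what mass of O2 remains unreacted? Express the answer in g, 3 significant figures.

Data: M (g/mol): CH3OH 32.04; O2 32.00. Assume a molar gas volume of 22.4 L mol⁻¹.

n(CH3OH) = 513.0 / 32.04 = 16.01 mol
n(O2) = 825.0 / 22.4 = 36.83 mol
n/ν → CH3OH: 8.005, O2: 12.28; CH3OH is limiting.
O2 consumed = (3/2) × 16.01 = 24.02 mol
O2 remaining = 36.83 − 24.02 = 12.81 mol
mass = 12.81 × 32.00 = 409.9 g

410 g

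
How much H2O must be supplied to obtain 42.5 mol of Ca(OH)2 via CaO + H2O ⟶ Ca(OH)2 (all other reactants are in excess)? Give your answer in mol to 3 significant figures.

42.5 mol

n(Ca(OH)2) = 42.50 mol
n(H2O) = (1/1) × 42.50 = 42.50 mol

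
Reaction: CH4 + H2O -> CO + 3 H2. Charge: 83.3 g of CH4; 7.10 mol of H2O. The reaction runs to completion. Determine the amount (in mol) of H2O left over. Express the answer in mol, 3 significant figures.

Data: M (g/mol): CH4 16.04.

1.91 mol

n(CH4) = 83.30 / 16.04 = 5.193 mol
n(H2O) = 7.100 mol
n/ν for CH4 = 5.193/1 = 5.193
n/ν for H2O = 7.100/1 = 7.100
Smallest n/ν is CH4 → limiting reagent.
H2O consumed = (1/1) × 5.193 = 5.193 mol
H2O remaining = 7.100 − 5.193 = 1.907 mol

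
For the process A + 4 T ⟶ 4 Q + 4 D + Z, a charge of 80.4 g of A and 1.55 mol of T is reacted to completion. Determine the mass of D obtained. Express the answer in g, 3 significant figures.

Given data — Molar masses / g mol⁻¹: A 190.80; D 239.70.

372 g

n(A) = 80.40 / 190.80 = 0.4214 mol
n(T) = 1.550 mol
n/ν for A = 0.4214/1 = 0.4214
n/ν for T = 1.550/4 = 0.3875
Smallest n/ν is T → limiting reagent.
n(D) = (4/4) × 1.550 = 1.550 mol
mass = 1.550 × 239.70 = 371.5 g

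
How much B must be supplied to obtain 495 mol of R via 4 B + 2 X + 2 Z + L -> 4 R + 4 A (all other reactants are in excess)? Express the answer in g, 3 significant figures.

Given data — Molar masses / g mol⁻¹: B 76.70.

38000 g

n(R) = 495.0 mol
n(B) = (4/4) × 495.0 = 495.0 mol
mass = 495.0 × 76.70 = 37970 g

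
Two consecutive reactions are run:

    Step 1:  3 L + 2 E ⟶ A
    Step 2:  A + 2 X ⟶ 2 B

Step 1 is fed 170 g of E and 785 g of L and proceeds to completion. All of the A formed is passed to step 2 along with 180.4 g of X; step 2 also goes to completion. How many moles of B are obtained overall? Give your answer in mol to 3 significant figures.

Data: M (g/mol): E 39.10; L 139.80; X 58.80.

3.07 mol

Step 1:
n(E) = 170.0 / 39.10 = 4.348 mol
n(L) = 785.0 / 139.80 = 5.615 mol
n/ν for E = 4.348/2 = 2.174
n/ν for L = 5.615/3 = 1.872
Smallest n/ν is L → limiting reagent.
n(A) produced = (1/3) × 5.615 = 1.872 mol
Step 2:
n(A) available = 1.872 mol
n(X) = 180.4 / 58.80 = 3.068 mol
n/ν for A = 1.872/1 = 1.872
n/ν for X = 3.068/2 = 1.534
Smallest n/ν is X → limiting reagent.
n(B) = (2/2) × 3.068 = 3.068 mol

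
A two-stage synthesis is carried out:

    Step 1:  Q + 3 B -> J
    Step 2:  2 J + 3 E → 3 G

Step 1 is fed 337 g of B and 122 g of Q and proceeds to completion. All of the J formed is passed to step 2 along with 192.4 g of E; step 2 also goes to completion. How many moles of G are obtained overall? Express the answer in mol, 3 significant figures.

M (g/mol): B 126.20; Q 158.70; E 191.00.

Step 1:
n(B) = 337.0 / 126.20 = 2.670 mol
n(Q) = 122.0 / 158.70 = 0.7687 mol
n/ν → B: 0.8900, Q: 0.7687; Q is limiting.
n(J) produced = (1/1) × 0.7687 = 0.7687 mol
Step 2:
n(J) available = 0.7687 mol
n(E) = 192.4 / 191.00 = 1.007 mol
n/ν → J: 0.3844, E: 0.3357; E is limiting.
n(G) = (3/3) × 1.007 = 1.007 mol

1.01 mol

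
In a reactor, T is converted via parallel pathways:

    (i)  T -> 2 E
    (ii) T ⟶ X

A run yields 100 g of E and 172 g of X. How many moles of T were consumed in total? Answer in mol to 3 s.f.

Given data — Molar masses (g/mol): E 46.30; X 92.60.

2.94 mol

n(E) = 100 / 46.30 = 2.160 mol
n(X) = 172 / 92.60 = 1.857 mol
n(T) via (i) = (1/2)×2.160 = 1.080 mol
n(T) via (ii) = (1/1)×1.857 = 1.857 mol
total n(T) = 1.080 + 1.857 = 2.937 mol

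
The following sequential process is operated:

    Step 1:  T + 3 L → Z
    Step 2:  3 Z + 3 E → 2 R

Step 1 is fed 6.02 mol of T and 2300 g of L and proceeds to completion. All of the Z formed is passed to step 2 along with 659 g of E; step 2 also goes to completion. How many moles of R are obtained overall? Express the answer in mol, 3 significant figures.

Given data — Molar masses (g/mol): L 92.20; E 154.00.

2.85 mol

Step 1:
n(T) = 6.020 mol
n(L) = 2300 / 92.20 = 24.95 mol
n/ν → T: 6.020, L: 8.317; T is limiting.
n(Z) produced = (1/1) × 6.020 = 6.020 mol
Step 2:
n(Z) available = 6.020 mol
n(E) = 659.0 / 154.00 = 4.279 mol
n/ν → Z: 2.007, E: 1.426; E is limiting.
n(R) = (2/3) × 4.279 = 2.853 mol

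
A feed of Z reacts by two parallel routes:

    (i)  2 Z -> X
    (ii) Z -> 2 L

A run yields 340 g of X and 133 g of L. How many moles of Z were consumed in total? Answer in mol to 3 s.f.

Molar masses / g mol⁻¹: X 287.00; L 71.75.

3.30 mol

n(X) = 340 / 287.00 = 1.185 mol
n(L) = 133 / 71.75 = 1.854 mol
n(Z) via (i) = (2/1)×1.185 = 2.370 mol
n(Z) via (ii) = (1/2)×1.854 = 0.9270 mol
total n(Z) = 2.370 + 0.9270 = 3.297 mol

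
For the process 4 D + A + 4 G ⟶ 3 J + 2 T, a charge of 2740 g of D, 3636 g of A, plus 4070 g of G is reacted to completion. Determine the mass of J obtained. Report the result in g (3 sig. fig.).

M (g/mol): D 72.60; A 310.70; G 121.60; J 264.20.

6630 g

n(D) = 2740 / 72.60 = 37.74 mol
n(A) = 3636 / 310.70 = 11.70 mol
n(G) = 4070 / 121.60 = 33.47 mol
n/ν for D = 37.74/4 = 9.435
n/ν for A = 11.70/1 = 11.70
n/ν for G = 33.47/4 = 8.368
Smallest n/ν is G → limiting reagent.
n(J) = (3/4) × 33.47 = 25.10 mol
mass = 25.10 × 264.20 = 6631 g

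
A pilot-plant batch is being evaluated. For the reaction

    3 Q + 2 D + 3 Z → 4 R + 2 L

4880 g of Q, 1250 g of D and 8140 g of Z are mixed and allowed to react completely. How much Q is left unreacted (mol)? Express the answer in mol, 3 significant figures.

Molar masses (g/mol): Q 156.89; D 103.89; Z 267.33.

13.1 mol

n(Q) = 4880 / 156.89 = 31.10 mol
n(D) = 1250 / 103.89 = 12.03 mol
n(Z) = 8140 / 267.33 = 30.45 mol
n/ν for Q = 31.10/3 = 10.37
n/ν for D = 12.03/2 = 6.015
n/ν for Z = 30.45/3 = 10.15
Smallest n/ν is D → limiting reagent.
Q consumed = (3/2) × 12.03 = 18.05 mol
Q remaining = 31.10 − 18.05 = 13.05 mol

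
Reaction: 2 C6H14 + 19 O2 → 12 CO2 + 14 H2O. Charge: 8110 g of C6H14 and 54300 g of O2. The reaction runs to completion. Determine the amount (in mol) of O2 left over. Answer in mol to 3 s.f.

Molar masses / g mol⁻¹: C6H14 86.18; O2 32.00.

n(C6H14) = 8110 / 86.18 = 94.11 mol
n(O2) = 54300 / 32.00 = 1697 mol
n/ν for C6H14 = 94.11/2 = 47.06
n/ν for O2 = 1697/19 = 89.32
Smallest n/ν is C6H14 → limiting reagent.
O2 consumed = (19/2) × 94.11 = 894.0 mol
O2 remaining = 1697 − 894.0 = 803.0 mol

803 mol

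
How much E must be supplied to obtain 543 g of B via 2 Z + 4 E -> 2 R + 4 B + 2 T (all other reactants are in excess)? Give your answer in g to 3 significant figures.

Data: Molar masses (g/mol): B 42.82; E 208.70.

2650 g

n(B) = 543 / 42.82 = 12.68 mol
n(E) = (4/4) × 12.68 = 12.68 mol
mass = 12.68 × 208.70 = 2646 g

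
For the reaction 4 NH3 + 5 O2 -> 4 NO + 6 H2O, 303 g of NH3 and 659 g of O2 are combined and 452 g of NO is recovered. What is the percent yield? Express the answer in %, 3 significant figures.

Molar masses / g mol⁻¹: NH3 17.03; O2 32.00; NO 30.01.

91.4 %

n(NH3) = 303.0 / 17.03 = 17.79 mol
n(O2) = 659.0 / 32.00 = 20.59 mol
n/ν for NH3 = 17.79/4 = 4.448
n/ν for O2 = 20.59/5 = 4.118
Smallest n/ν is O2 → limiting reagent.
theoretical n(NO) = (4/5) × 20.59 = 16.47 mol → 494.3 g
% yield = 452 / 494.3 × 100 = 91.44 %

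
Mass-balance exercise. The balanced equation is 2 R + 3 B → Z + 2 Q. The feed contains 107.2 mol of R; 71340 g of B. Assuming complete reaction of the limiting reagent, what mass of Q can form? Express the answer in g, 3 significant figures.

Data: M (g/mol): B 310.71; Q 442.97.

n(R) = 107.2 mol
n(B) = 71340 / 310.71 = 229.6 mol
n/ν → R: 53.60, B: 76.53; R is limiting.
n(Q) = (2/2) × 107.2 = 107.2 mol
mass = 107.2 × 442.97 = 47490 g

47500 g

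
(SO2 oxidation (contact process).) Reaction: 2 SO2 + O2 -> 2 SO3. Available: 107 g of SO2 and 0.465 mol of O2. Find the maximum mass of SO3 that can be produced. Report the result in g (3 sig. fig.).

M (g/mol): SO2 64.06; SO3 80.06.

74.5 g

n(SO2) = 107.0 / 64.06 = 1.670 mol
n(O2) = 0.4650 mol
n/ν for SO2 = 1.670/2 = 0.8350
n/ν for O2 = 0.4650/1 = 0.4650
Smallest n/ν is O2 → limiting reagent.
n(SO3) = (2/1) × 0.4650 = 0.9300 mol
mass = 0.9300 × 80.06 = 74.46 g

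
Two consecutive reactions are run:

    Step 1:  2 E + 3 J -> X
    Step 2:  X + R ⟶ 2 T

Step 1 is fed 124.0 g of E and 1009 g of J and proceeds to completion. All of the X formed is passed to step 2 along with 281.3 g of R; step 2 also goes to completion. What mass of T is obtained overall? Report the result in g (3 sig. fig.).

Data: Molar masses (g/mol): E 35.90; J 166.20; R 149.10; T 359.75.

Step 1:
n(E) = 124.0 / 35.90 = 3.454 mol
n(J) = 1009 / 166.20 = 6.071 mol
n/ν for E = 3.454/2 = 1.727
n/ν for J = 6.071/3 = 2.024
Smallest n/ν is E → limiting reagent.
n(X) produced = (1/2) × 3.454 = 1.727 mol
Step 2:
n(X) available = 1.727 mol
n(R) = 281.3 / 149.10 = 1.887 mol
n/ν for X = 1.727/1 = 1.727
n/ν for R = 1.887/1 = 1.887
Smallest n/ν is X → limiting reagent.
n(T) = (2/1) × 1.727 = 3.454 mol
mass = 3.454 × 359.75 = 1243 g

1240 g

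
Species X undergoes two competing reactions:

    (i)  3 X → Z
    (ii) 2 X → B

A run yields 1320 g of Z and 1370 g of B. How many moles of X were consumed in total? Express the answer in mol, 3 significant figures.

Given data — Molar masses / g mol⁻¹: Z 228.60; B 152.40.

35.3 mol

n(Z) = 1320 / 228.60 = 5.774 mol
n(B) = 1370 / 152.40 = 8.990 mol
n(X) via (i) = (3/1)×5.774 = 17.32 mol
n(X) via (ii) = (2/1)×8.990 = 17.98 mol
total n(X) = 17.32 + 17.98 = 35.30 mol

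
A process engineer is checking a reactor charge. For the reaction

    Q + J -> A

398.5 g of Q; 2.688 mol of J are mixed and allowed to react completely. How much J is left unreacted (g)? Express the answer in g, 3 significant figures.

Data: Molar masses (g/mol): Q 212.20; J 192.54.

n(Q) = 398.5 / 212.20 = 1.878 mol
n(J) = 2.688 mol
n/ν for Q = 1.878/1 = 1.878
n/ν for J = 2.688/1 = 2.688
Smallest n/ν is Q → limiting reagent.
J consumed = (1/1) × 1.878 = 1.878 mol
J remaining = 2.688 − 1.878 = 0.8100 mol
mass = 0.8100 × 192.54 = 156.0 g

156 g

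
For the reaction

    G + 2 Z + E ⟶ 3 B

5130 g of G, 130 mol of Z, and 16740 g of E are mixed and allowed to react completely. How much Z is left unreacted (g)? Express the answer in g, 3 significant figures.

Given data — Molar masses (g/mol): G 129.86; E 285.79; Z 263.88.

n(G) = 5130 / 129.86 = 39.50 mol
n(Z) = 130.0 mol
n(E) = 16740 / 285.79 = 58.57 mol
n/ν for G = 39.50/1 = 39.50
n/ν for Z = 130.0/2 = 65.00
n/ν for E = 58.57/1 = 58.57
Smallest n/ν is G → limiting reagent.
Z consumed = (2/1) × 39.50 = 79.00 mol
Z remaining = 130.0 − 79.00 = 51.00 mol
mass = 51.00 × 263.88 = 13460 g

13500 g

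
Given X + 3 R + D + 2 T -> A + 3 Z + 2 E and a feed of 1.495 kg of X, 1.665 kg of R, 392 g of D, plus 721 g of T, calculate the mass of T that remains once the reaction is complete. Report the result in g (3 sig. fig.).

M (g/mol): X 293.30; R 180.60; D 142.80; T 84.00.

260 g

n(X) = 1.495×1000 / 293.30 = 5.097 mol
n(R) = 1.665×1000 / 180.60 = 9.219 mol
n(D) = 392.0 / 142.80 = 2.745 mol
n(T) = 721.0 / 84.00 = 8.583 mol
n/ν → X: 5.097, R: 3.073, D: 2.745, T: 4.292; D is limiting.
T consumed = (2/1) × 2.745 = 5.490 mol
T remaining = 8.583 − 5.490 = 3.093 mol
mass = 3.093 × 84.00 = 259.8 g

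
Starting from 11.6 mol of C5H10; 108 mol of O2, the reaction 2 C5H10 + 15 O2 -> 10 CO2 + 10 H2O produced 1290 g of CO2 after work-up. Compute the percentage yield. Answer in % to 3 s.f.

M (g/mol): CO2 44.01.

n(C5H10) = 11.60 mol
n(O2) = 108.0 mol
n/ν → C5H10: 5.800, O2: 7.200; C5H10 is limiting.
theoretical n(CO2) = (10/2) × 11.60 = 58.00 mol → 2553 g
% yield = 1290 / 2553 × 100 = 50.53 %

50.5 %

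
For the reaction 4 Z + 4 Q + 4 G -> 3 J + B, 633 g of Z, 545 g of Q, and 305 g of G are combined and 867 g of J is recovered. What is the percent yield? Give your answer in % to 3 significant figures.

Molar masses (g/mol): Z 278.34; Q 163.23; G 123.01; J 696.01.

73.0 %

n(Z) = 633.0 / 278.34 = 2.274 mol
n(Q) = 545.0 / 163.23 = 3.339 mol
n(G) = 305.0 / 123.01 = 2.479 mol
n/ν for Z = 2.274/4 = 0.5685
n/ν for Q = 3.339/4 = 0.8348
n/ν for G = 2.479/4 = 0.6198
Smallest n/ν is Z → limiting reagent.
theoretical n(J) = (3/4) × 2.274 = 1.706 mol → 1187 g
% yield = 867 / 1187 × 100 = 73.04 %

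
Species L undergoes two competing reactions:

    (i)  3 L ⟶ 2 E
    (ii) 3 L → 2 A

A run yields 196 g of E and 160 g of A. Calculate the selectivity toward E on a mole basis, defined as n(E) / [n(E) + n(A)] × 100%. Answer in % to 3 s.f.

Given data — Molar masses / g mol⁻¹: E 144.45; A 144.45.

55.1 %

n(E) = 196 / 144.45 = 1.357 mol
n(A) = 160 / 144.45 = 1.108 mol
selectivity = 1.357/(1.357+1.108) × 100 = 55.05 %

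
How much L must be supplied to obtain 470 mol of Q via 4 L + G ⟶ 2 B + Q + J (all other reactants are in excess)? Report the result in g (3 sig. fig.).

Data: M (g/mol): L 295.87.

556000 g

n(Q) = 470.0 mol
n(L) = (4/1) × 470.0 = 1880 mol
mass = 1880 × 295.87 = 556200 g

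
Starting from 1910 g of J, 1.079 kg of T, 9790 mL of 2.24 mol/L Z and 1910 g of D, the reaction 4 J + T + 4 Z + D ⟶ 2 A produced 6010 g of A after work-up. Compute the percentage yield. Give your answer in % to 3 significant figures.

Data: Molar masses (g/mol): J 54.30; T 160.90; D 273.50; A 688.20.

79.6 %

n(J) = 1910 / 54.30 = 35.17 mol
n(T) = 1.079×1000 / 160.90 = 6.706 mol
n(Z) = 2.24 × 9790/1000 = 21.93 mol
n(D) = 1910 / 273.50 = 6.984 mol
n/ν → J: 8.793, T: 6.706, Z: 5.483, D: 6.984; Z is limiting.
theoretical n(A) = (2/4) × 21.93 = 10.97 mol → 7550 g
% yield = 6010 / 7550 × 100 = 79.60 %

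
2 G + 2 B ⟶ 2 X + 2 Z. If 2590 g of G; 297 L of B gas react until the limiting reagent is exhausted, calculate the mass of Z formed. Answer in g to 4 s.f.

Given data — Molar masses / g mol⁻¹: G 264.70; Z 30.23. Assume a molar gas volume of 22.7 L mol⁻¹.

n(G) = 2590 / 264.70 = 9.785 mol
n(B) = 297.0 / 22.7 = 13.08 mol
n/ν for G = 9.785/2 = 4.893
n/ν for B = 13.08/2 = 6.540
Smallest n/ν is G → limiting reagent.
n(Z) = (2/2) × 9.785 = 9.785 mol
mass = 9.785 × 30.23 = 295.8 g

295.8 g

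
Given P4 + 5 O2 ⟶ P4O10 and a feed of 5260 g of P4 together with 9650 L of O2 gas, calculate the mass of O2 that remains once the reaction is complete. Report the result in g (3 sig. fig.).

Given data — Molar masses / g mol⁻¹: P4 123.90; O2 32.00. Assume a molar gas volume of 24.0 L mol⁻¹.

6070 g

n(P4) = 5260 / 123.90 = 42.45 mol
n(O2) = 9650 / 24.0 = 402.1 mol
n/ν for P4 = 42.45/1 = 42.45
n/ν for O2 = 402.1/5 = 80.42
Smallest n/ν is P4 → limiting reagent.
O2 consumed = (5/1) × 42.45 = 212.3 mol
O2 remaining = 402.1 − 212.3 = 189.8 mol
mass = 189.8 × 32.00 = 6074 g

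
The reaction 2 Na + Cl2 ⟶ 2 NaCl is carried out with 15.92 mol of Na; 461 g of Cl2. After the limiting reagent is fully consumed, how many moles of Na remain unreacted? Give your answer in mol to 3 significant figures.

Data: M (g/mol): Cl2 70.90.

2.92 mol

n(Na) = 15.92 mol
n(Cl2) = 461.0 / 70.90 = 6.502 mol
n/ν → Na: 7.960, Cl2: 6.502; Cl2 is limiting.
Na consumed = (2/1) × 6.502 = 13.00 mol
Na remaining = 15.92 − 13.00 = 2.920 mol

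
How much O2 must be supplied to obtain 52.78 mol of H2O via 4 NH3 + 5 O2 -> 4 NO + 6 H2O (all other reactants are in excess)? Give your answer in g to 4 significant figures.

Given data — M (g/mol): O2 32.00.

n(H2O) = 52.78 mol
n(O2) = (5/6) × 52.78 = 43.98 mol
mass = 43.98 × 32.00 = 1407 g

1407 g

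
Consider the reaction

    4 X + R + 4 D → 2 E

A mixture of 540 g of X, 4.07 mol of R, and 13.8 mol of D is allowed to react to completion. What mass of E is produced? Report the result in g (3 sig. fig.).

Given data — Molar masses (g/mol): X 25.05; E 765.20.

n(X) = 540.0 / 25.05 = 21.56 mol
n(R) = 4.070 mol
n(D) = 13.80 mol
n/ν → X: 5.390, R: 4.070, D: 3.450; D is limiting.
n(E) = (2/4) × 13.80 = 6.900 mol
mass = 6.900 × 765.20 = 5280 g

5280 g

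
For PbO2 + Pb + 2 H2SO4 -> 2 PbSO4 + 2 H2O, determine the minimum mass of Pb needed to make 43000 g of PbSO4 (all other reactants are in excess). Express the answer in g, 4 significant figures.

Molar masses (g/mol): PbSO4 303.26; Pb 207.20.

14690 g

n(PbSO4) = 43000 / 303.26 = 141.8 mol
n(Pb) = (1/2) × 141.8 = 70.90 mol
mass = 70.90 × 207.20 = 14690 g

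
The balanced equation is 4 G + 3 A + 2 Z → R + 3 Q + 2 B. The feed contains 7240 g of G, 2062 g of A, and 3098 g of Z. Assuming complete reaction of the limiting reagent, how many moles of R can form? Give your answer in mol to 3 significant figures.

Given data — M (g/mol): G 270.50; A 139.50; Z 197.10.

n(G) = 7240 / 270.50 = 26.77 mol
n(A) = 2062 / 139.50 = 14.78 mol
n(Z) = 3098 / 197.10 = 15.72 mol
n/ν for G = 26.77/4 = 6.693
n/ν for A = 14.78/3 = 4.927
n/ν for Z = 15.72/2 = 7.860
Smallest n/ν is A → limiting reagent.
n(R) = (1/3) × 14.78 = 4.927 mol

4.93 mol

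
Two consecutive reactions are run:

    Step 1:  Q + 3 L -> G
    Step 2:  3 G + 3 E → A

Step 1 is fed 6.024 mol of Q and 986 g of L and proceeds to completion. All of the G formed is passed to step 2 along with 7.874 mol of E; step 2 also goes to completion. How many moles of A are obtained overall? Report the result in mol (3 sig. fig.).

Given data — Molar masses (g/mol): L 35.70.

Step 1:
n(Q) = 6.024 mol
n(L) = 986.0 / 35.70 = 27.62 mol
n/ν for Q = 6.024/1 = 6.024
n/ν for L = 27.62/3 = 9.207
Smallest n/ν is Q → limiting reagent.
n(G) produced = (1/1) × 6.024 = 6.024 mol
Step 2:
n(G) available = 6.024 mol
n(E) = 7.874 mol
n/ν for G = 6.024/3 = 2.008
n/ν for E = 7.874/3 = 2.625
Smallest n/ν is G → limiting reagent.
n(A) = (1/3) × 6.024 = 2.008 mol

2.01 mol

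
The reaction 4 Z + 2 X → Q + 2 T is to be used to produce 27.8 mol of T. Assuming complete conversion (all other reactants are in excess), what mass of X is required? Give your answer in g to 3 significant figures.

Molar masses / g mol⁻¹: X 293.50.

8160 g

n(T) = 27.80 mol
n(X) = (2/2) × 27.80 = 27.80 mol
mass = 27.80 × 293.50 = 8159 g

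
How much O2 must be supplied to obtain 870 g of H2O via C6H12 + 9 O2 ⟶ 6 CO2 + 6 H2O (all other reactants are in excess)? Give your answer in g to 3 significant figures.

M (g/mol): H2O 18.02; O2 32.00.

2320 g

n(H2O) = 870 / 18.02 = 48.28 mol
n(O2) = (9/6) × 48.28 = 72.42 mol
mass = 72.42 × 32.00 = 2317 g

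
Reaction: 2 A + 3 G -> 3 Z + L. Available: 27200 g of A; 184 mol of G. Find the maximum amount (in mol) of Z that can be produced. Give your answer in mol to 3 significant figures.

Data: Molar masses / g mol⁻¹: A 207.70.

n(A) = 27200 / 207.70 = 131.0 mol
n(G) = 184.0 mol
n/ν for A = 131.0/2 = 65.50
n/ν for G = 184.0/3 = 61.33
Smallest n/ν is G → limiting reagent.
n(Z) = (3/3) × 184.0 = 184.0 mol

184 mol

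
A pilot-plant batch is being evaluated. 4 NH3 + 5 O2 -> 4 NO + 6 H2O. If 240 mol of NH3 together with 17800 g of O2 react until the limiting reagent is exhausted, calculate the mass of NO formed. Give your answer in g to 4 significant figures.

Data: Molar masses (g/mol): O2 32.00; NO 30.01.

7202 g

n(NH3) = 240.0 mol
n(O2) = 17800 / 32.00 = 556.3 mol
n/ν → NH3: 60.00, O2: 111.3; NH3 is limiting.
n(NO) = (4/4) × 240.0 = 240.0 mol
mass = 240.0 × 30.01 = 7202 g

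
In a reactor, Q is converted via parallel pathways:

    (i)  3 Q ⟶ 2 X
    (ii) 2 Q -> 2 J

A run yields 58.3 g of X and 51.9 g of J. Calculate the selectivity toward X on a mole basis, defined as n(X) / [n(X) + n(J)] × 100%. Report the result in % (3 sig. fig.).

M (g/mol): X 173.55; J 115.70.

42.8 %

n(X) = 58.3 / 173.55 = 0.3359 mol
n(J) = 51.9 / 115.70 = 0.4486 mol
selectivity = 0.3359/(0.3359+0.4486) × 100 = 42.82 %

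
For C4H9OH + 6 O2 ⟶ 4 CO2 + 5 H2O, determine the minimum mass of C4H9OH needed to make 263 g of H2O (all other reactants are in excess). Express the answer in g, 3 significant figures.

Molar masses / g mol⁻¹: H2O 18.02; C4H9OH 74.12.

n(H2O) = 263 / 18.02 = 14.59 mol
n(C4H9OH) = (1/5) × 14.59 = 2.918 mol
mass = 2.918 × 74.12 = 216.3 g

216 g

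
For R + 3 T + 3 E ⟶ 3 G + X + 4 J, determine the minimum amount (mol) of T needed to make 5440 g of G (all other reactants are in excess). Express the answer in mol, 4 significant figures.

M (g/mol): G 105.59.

51.52 mol

n(G) = 5440 / 105.59 = 51.52 mol
n(T) = (3/3) × 51.52 = 51.52 mol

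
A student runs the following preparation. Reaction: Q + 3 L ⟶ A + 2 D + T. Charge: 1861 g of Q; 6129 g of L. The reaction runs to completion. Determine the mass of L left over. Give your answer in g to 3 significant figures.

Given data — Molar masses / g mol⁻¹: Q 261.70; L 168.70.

2530 g

n(Q) = 1861 / 261.70 = 7.111 mol
n(L) = 6129 / 168.70 = 36.33 mol
n/ν → Q: 7.111, L: 12.11; Q is limiting.
L consumed = (3/1) × 7.111 = 21.33 mol
L remaining = 36.33 − 21.33 = 15.00 mol
mass = 15.00 × 168.70 = 2531 g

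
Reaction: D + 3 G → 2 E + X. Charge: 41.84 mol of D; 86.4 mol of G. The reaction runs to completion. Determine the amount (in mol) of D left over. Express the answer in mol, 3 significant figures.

n(D) = 41.84 mol
n(G) = 86.40 mol
n/ν for D = 41.84/1 = 41.84
n/ν for G = 86.40/3 = 28.80
Smallest n/ν is G → limiting reagent.
D consumed = (1/3) × 86.40 = 28.80 mol
D remaining = 41.84 − 28.80 = 13.04 mol

13.0 mol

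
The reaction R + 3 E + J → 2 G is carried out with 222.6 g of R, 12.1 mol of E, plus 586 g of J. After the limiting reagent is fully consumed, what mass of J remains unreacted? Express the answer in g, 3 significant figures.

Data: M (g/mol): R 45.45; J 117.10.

n(R) = 222.6 / 45.45 = 4.898 mol
n(E) = 12.10 mol
n(J) = 586.0 / 117.10 = 5.004 mol
n/ν for R = 4.898/1 = 4.898
n/ν for E = 12.10/3 = 4.033
n/ν for J = 5.004/1 = 5.004
Smallest n/ν is E → limiting reagent.
J consumed = (1/3) × 12.10 = 4.033 mol
J remaining = 5.004 − 4.033 = 0.9710 mol
mass = 0.9710 × 117.10 = 113.7 g

114 g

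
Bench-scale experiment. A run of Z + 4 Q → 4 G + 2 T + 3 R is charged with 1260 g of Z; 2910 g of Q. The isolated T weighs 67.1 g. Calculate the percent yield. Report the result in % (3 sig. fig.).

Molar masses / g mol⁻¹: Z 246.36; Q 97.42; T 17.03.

38.5 %

n(Z) = 1260 / 246.36 = 5.114 mol
n(Q) = 2910 / 97.42 = 29.87 mol
n/ν for Z = 5.114/1 = 5.114
n/ν for Q = 29.87/4 = 7.468
Smallest n/ν is Z → limiting reagent.
theoretical n(T) = (2/1) × 5.114 = 10.23 mol → 174.2 g
% yield = 67.1 / 174.2 × 100 = 38.52 %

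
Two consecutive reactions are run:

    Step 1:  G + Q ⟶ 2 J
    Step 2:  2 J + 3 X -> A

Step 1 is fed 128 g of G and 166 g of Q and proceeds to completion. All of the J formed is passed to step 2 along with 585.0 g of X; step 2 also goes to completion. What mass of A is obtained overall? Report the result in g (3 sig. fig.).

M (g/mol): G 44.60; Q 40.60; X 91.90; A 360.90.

766 g

Step 1:
n(G) = 128.0 / 44.60 = 2.870 mol
n(Q) = 166.0 / 40.60 = 4.089 mol
n/ν for G = 2.870/1 = 2.870
n/ν for Q = 4.089/1 = 4.089
Smallest n/ν is G → limiting reagent.
n(J) produced = (2/1) × 2.870 = 5.740 mol
Step 2:
n(J) available = 5.740 mol
n(X) = 585.0 / 91.90 = 6.366 mol
n/ν for J = 5.740/2 = 2.870
n/ν for X = 6.366/3 = 2.122
Smallest n/ν is X → limiting reagent.
n(A) = (1/3) × 6.366 = 2.122 mol
mass = 2.122 × 360.90 = 765.8 g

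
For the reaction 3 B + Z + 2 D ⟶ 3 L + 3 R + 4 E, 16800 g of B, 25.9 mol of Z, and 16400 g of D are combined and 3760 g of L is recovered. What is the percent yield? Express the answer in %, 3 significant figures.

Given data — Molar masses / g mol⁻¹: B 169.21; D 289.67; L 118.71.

n(B) = 16800 / 169.21 = 99.28 mol
n(Z) = 25.90 mol
n(D) = 16400 / 289.67 = 56.62 mol
n/ν → B: 33.09, Z: 25.90, D: 28.31; Z is limiting.
theoretical n(L) = (3/1) × 25.90 = 77.70 mol → 9224 g
% yield = 3760 / 9224 × 100 = 40.76 %

40.8 %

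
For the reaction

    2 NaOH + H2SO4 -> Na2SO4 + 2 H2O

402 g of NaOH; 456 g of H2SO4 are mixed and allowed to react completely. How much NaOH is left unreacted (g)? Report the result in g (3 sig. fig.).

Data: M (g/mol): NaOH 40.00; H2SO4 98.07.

n(NaOH) = 402.0 / 40.00 = 10.05 mol
n(H2SO4) = 456.0 / 98.07 = 4.650 mol
n/ν → NaOH: 5.025, H2SO4: 4.650; H2SO4 is limiting.
NaOH consumed = (2/1) × 4.650 = 9.300 mol
NaOH remaining = 10.05 − 9.300 = 0.7500 mol
mass = 0.7500 × 40.00 = 30.00 g

30.0 g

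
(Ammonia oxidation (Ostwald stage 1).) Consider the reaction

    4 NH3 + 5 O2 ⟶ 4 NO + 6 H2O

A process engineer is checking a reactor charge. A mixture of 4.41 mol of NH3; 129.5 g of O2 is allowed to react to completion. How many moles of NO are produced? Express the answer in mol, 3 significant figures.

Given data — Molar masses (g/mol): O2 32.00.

n(NH3) = 4.410 mol
n(O2) = 129.5 / 32.00 = 4.047 mol
n/ν → NH3: 1.103, O2: 0.8094; O2 is limiting.
n(NO) = (4/5) × 4.047 = 3.238 mol

3.24 mol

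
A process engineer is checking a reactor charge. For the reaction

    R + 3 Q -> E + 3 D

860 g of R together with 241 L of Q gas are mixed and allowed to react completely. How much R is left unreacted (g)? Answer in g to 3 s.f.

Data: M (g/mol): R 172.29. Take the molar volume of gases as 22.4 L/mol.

n(R) = 860.0 / 172.29 = 4.992 mol
n(Q) = 241.0 / 22.4 = 10.76 mol
n/ν → R: 4.992, Q: 3.587; Q is limiting.
R consumed = (1/3) × 10.76 = 3.587 mol
R remaining = 4.992 − 3.587 = 1.405 mol
mass = 1.405 × 172.29 = 242.1 g

242 g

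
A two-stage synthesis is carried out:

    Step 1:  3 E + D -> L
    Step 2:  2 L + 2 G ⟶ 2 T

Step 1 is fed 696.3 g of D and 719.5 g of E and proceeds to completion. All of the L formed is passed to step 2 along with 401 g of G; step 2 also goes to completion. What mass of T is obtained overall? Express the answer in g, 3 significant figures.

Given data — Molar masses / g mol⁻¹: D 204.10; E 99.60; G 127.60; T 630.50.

1520 g

Step 1:
n(D) = 696.3 / 204.10 = 3.412 mol
n(E) = 719.5 / 99.60 = 7.224 mol
n/ν for D = 3.412/1 = 3.412
n/ν for E = 7.224/3 = 2.408
Smallest n/ν is E → limiting reagent.
n(L) produced = (1/3) × 7.224 = 2.408 mol
Step 2:
n(L) available = 2.408 mol
n(G) = 401.0 / 127.60 = 3.143 mol
n/ν for L = 2.408/2 = 1.204
n/ν for G = 3.143/2 = 1.572
Smallest n/ν is L → limiting reagent.
n(T) = (2/2) × 2.408 = 2.408 mol
mass = 2.408 × 630.50 = 1518 g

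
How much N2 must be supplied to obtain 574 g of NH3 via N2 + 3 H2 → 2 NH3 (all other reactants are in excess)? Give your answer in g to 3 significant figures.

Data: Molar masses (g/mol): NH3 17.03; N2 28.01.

472 g

n(NH3) = 574 / 17.03 = 33.71 mol
n(N2) = (1/2) × 33.71 = 16.86 mol
mass = 16.86 × 28.01 = 472.2 g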